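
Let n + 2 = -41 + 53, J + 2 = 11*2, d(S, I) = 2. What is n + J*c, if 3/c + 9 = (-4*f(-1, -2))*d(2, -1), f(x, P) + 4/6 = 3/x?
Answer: 790/61 ≈ 12.951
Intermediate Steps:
f(x, P) = -⅔ + 3/x
c = 9/61 (c = 3/(-9 - 4*(-⅔ + 3/(-1))*2) = 3/(-9 - 4*(-⅔ + 3*(-1))*2) = 3/(-9 - 4*(-⅔ - 3)*2) = 3/(-9 - 4*(-11/3)*2) = 3/(-9 + (44/3)*2) = 3/(-9 + 88/3) = 3/(61/3) = 3*(3/61) = 9/61 ≈ 0.14754)
J = 20 (J = -2 + 11*2 = -2 + 22 = 20)
n = 10 (n = -2 + (-41 + 53) = -2 + 12 = 10)
n + J*c = 10 + 20*(9/61) = 10 + 180/61 = 790/61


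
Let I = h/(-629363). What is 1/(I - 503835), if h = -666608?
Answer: -629363/317094440497 ≈ -1.9848e-6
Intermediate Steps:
I = 666608/629363 (I = -666608/(-629363) = -666608*(-1/629363) = 666608/629363 ≈ 1.0592)
1/(I - 503835) = 1/(666608/629363 - 503835) = 1/(-317094440497/629363) = -629363/317094440497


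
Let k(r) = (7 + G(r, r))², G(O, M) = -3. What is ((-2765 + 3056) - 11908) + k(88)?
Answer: -11601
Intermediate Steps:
k(r) = 16 (k(r) = (7 - 3)² = 4² = 16)
((-2765 + 3056) - 11908) + k(88) = ((-2765 + 3056) - 11908) + 16 = (291 - 11908) + 16 = -11617 + 16 = -11601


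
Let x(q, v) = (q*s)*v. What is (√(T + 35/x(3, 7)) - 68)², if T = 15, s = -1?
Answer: 13912/3 - 272*√30/3 ≈ 4140.7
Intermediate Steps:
x(q, v) = -q*v (x(q, v) = (q*(-1))*v = (-q)*v = -q*v)
(√(T + 35/x(3, 7)) - 68)² = (√(15 + 35/((-1*3*7))) - 68)² = (√(15 + 35/(-21)) - 68)² = (√(15 + 35*(-1/21)) - 68)² = (√(15 - 5/3) - 68)² = (√(40/3) - 68)² = (2*√30/3 - 68)² = (-68 + 2*√30/3)²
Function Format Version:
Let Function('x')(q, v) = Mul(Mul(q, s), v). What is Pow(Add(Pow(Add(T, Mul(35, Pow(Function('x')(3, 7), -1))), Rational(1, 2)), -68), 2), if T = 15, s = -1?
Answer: Add(Rational(13912, 3), Mul(Rational(-272, 3), Pow(30, Rational(1, 2)))) ≈ 4140.7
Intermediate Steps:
Function('x')(q, v) = Mul(-1, q, v) (Function('x')(q, v) = Mul(Mul(q, -1), v) = Mul(Mul(-1, q), v) = Mul(-1, q, v))
Pow(Add(Pow(Add(T, Mul(35, Pow(Function('x')(3, 7), -1))), Rational(1, 2)), -68), 2) = Pow(Add(Pow(Add(15, Mul(35, Pow(Mul(-1, 3, 7), -1))), Rational(1, 2)), -68), 2) = Pow(Add(Pow(Add(15, Mul(35, Pow(-21, -1))), Rational(1, 2)), -68), 2) = Pow(Add(Pow(Add(15, Mul(35, Rational(-1, 21))), Rational(1, 2)), -68), 2) = Pow(Add(Pow(Add(15, Rational(-5, 3)), Rational(1, 2)), -68), 2) = Pow(Add(Pow(Rational(40, 3), Rational(1, 2)), -68), 2) = Pow(Add(Mul(Rational(2, 3), Pow(30, Rational(1, 2))), -68), 2) = Pow(Add(-68, Mul(Rational(2, 3), Pow(30, Rational(1, 2)))), 2)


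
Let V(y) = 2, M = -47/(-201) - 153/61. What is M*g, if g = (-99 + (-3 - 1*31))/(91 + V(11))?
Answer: 3708838/1140273 ≈ 3.2526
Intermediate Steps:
M = -27886/12261 (M = -47*(-1/201) - 153*1/61 = 47/201 - 153/61 = -27886/12261 ≈ -2.2744)
g = -133/93 (g = (-99 + (-3 - 1*31))/(91 + 2) = (-99 + (-3 - 31))/93 = (-99 - 34)*(1/93) = -133*1/93 = -133/93 ≈ -1.4301)
M*g = -27886/12261*(-133/93) = 3708838/1140273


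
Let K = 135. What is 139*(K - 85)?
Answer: 6950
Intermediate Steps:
139*(K - 85) = 139*(135 - 85) = 139*50 = 6950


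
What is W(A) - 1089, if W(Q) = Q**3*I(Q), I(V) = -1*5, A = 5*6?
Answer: -136089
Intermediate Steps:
A = 30
I(V) = -5
W(Q) = -5*Q**3 (W(Q) = Q**3*(-5) = -5*Q**3)
W(A) - 1089 = -5*30**3 - 1089 = -5*27000 - 1089 = -135000 - 1089 = -136089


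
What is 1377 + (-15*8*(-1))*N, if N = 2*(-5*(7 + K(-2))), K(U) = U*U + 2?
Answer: -14223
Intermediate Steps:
K(U) = 2 + U² (K(U) = U² + 2 = 2 + U²)
N = -130 (N = 2*(-5*(7 + (2 + (-2)²))) = 2*(-5*(7 + (2 + 4))) = 2*(-5*(7 + 6)) = 2*(-5*13) = 2*(-65) = -130)
1377 + (-15*8*(-1))*N = 1377 + (-15*8*(-1))*(-130) = 1377 - 120*(-1)*(-130) = 1377 + 120*(-130) = 1377 - 15600 = -14223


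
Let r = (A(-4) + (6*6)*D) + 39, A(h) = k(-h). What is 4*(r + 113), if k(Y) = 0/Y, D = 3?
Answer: 1040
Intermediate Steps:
k(Y) = 0
A(h) = 0
r = 147 (r = (0 + (6*6)*3) + 39 = (0 + 36*3) + 39 = (0 + 108) + 39 = 108 + 39 = 147)
4*(r + 113) = 4*(147 + 113) = 4*260 = 1040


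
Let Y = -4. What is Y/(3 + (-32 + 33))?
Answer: -1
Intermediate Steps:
Y/(3 + (-32 + 33)) = -4/(3 + (-32 + 33)) = -4/(3 + 1) = -4/4 = (¼)*(-4) = -1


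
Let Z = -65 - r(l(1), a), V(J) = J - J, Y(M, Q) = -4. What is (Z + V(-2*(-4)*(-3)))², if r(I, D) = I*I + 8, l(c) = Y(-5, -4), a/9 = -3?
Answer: 7921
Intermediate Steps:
a = -27 (a = 9*(-3) = -27)
l(c) = -4
r(I, D) = 8 + I² (r(I, D) = I² + 8 = 8 + I²)
V(J) = 0
Z = -89 (Z = -65 - (8 + (-4)²) = -65 - (8 + 16) = -65 - 1*24 = -65 - 24 = -89)
(Z + V(-2*(-4)*(-3)))² = (-89 + 0)² = (-89)² = 7921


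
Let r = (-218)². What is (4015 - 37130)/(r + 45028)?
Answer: -33115/92552 ≈ -0.35780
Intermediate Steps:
r = 47524
(4015 - 37130)/(r + 45028) = (4015 - 37130)/(47524 + 45028) = -33115/92552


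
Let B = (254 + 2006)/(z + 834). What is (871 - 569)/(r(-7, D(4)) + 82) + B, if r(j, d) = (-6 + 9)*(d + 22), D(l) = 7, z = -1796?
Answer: -3516/6253 ≈ -0.56229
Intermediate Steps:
r(j, d) = 66 + 3*d (r(j, d) = 3*(22 + d) = 66 + 3*d)
B = -1130/481 (B = (254 + 2006)/(-1796 + 834) = 2260/(-962) = 2260*(-1/962) = -1130/481 ≈ -2.3493)
(871 - 569)/(r(-7, D(4)) + 82) + B = (871 - 569)/((66 + 3*7) + 82) - 1130/481 = 302/((66 + 21) + 82) - 1130/481 = 302/(87 + 82) - 1130/481 = 302/169 - 1130/481 = -3516/6253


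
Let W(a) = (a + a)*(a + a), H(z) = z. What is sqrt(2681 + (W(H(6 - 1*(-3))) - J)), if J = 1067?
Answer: sqrt(1938) ≈ 44.023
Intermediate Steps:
W(a) = 4*a**2 (W(a) = (2*a)*(2*a) = 4*a**2)
sqrt(2681 + (W(H(6 - 1*(-3))) - J)) = sqrt(2681 + (4*(6 - 1*(-3))**2 - 1*1067)) = sqrt(2681 + (4*(6 + 3)**2 - 1067)) = sqrt(2681 + (4*9**2 - 1067)) = sqrt(2681 + (4*81 - 1067)) = sqrt(2681 + (324 - 1067)) = sqrt(2681 - 743) = sqrt(1938)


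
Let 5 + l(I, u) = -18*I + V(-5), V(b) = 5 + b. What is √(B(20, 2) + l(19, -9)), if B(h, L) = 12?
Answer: I*√335 ≈ 18.303*I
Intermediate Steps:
l(I, u) = -5 - 18*I (l(I, u) = -5 + (-18*I + (5 - 5)) = -5 + (-18*I + 0) = -5 - 18*I)
√(B(20, 2) + l(19, -9)) = √(12 + (-5 - 18*19)) = √(12 + (-5 - 342)) = √(12 - 347) = √(-335) = I*√335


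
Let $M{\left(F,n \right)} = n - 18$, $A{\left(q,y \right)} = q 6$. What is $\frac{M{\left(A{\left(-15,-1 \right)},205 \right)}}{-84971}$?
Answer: $- \frac{187}{84971} \approx -0.0022008$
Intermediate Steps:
$A{\left(q,y \right)} = 6 q$
$M{\left(F,n \right)} = -18 + n$
$\frac{M{\left(A{\left(-15,-1 \right)},205 \right)}}{-84971} = \frac{-18 + 205}{-84971} = 187 \left(- \frac{1}{84971}\right) = - \frac{187}{84971}$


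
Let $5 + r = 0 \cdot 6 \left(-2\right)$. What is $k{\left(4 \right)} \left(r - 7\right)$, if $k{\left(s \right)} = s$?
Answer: $-48$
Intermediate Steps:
$r = -5$ ($r = -5 + 0 \cdot 6 \left(-2\right) = -5 + 0 \left(-2\right) = -5 + 0 = -5$)
$k{\left(4 \right)} \left(r - 7\right) = 4 \left(-5 - 7\right) = 4 \left(-12\right) = -48$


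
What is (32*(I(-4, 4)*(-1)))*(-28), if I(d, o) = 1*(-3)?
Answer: -2688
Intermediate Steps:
I(d, o) = -3
(32*(I(-4, 4)*(-1)))*(-28) = (32*(-3*(-1)))*(-28) = (32*3)*(-28) = 96*(-28) = -2688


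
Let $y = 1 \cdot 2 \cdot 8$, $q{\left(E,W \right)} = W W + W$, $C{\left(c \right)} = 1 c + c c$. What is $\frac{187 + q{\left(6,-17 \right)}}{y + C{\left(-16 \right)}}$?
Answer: $\frac{459}{256} \approx 1.793$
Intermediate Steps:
$C{\left(c \right)} = c + c^{2}$
$q{\left(E,W \right)} = W + W^{2}$ ($q{\left(E,W \right)} = W^{2} + W = W + W^{2}$)
$y = 16$ ($y = 2 \cdot 8 = 16$)
$\frac{187 + q{\left(6,-17 \right)}}{y + C{\left(-16 \right)}} = \frac{187 - 17 \left(1 - 17\right)}{16 - 16 \left(1 - 16\right)} = \frac{187 - -272}{16 - -240} = \frac{187 + 272}{16 + 240} = \frac{459}{256}$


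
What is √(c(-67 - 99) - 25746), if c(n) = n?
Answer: 2*I*√6478 ≈ 160.97*I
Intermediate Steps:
√(c(-67 - 99) - 25746) = √((-67 - 99) - 25746) = √(-166 - 25746) = √(-25912) = 2*I*√6478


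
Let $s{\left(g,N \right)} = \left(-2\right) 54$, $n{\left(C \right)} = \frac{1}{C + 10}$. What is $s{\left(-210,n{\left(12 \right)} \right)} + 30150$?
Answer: $30042$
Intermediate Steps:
$n{\left(C \right)} = \frac{1}{10 + C}$
$s{\left(g,N \right)} = -108$
$s{\left(-210,n{\left(12 \right)} \right)} + 30150 = -108 + 30150 = 30042$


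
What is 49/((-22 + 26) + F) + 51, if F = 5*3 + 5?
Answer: 1273/24 ≈ 53.042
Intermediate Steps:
F = 20 (F = 15 + 5 = 20)
49/((-22 + 26) + F) + 51 = 49/((-22 + 26) + 20) + 51 = 49/(4 + 20) + 51 = 49/24 + 51 = 1273/24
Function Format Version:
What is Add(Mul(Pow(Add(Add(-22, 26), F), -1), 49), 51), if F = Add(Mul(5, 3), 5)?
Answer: Rational(1273, 24) ≈ 53.042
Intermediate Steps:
F = 20 (F = Add(15, 5) = 20)
Add(Mul(Pow(Add(Add(-22, 26), F), -1), 49), 51) = Add(Mul(Pow(Add(Add(-22, 26), 20), -1), 49), 51) = Add(Mul(Pow(Add(4, 20), -1), 49), 51) = Add(Mul(Pow(24, -1), 49), 51) = Add(Mul(Rational(1, 24), 49), 51) = Add(Rational(49, 24), 51) = Rational(1273, 24)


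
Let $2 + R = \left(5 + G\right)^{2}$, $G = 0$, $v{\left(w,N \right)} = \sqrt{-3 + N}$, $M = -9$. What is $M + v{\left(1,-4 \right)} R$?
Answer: $-9 + 23 i \sqrt{7} \approx -9.0 + 60.852 i$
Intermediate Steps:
$R = 23$ ($R = -2 + \left(5 + 0\right)^{2} = -2 + 5^{2} = -2 + 25 = 23$)
$M + v{\left(1,-4 \right)} R = -9 + \sqrt{-3 - 4} \cdot 23 = -9 + \sqrt{-7} \cdot 23 = -9 + i \sqrt{7} \cdot 23 = -9 + 23 i \sqrt{7}$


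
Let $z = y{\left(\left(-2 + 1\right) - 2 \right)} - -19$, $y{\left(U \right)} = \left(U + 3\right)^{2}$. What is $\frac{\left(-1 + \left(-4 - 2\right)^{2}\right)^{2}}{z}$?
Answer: $\frac{1225}{19} \approx 64.474$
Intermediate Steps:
$y{\left(U \right)} = \left(3 + U\right)^{2}$
$z = 19$ ($z = \left(3 + \left(\left(-2 + 1\right) - 2\right)\right)^{2} - -19 = \left(3 - 3\right)^{2} + 19 = 0^{2} + 19 = 0 + 19 = 19$)
$\frac{\left(-1 + \left(-4 - 2\right)^{2}\right)^{2}}{z} = \frac{\left(-1 + \left(-4 - 2\right)^{2}\right)^{2}}{19} = \left(-1 + \left(-6\right)^{2}\right)^{2} \cdot \frac{1}{19} = \left(-1 + 36\right)^{2} \cdot \frac{1}{19} = 35^{2} \cdot \frac{1}{19} = 1225 \cdot \frac{1}{19} = \frac{1225}{19}$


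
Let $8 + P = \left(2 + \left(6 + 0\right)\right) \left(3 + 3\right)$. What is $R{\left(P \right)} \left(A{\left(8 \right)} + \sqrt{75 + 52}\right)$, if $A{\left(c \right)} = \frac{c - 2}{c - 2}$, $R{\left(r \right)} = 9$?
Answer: $9 + 9 \sqrt{127} \approx 110.42$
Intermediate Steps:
$P = 40$ ($P = -8 + \left(2 + \left(6 + 0\right)\right) \left(3 + 3\right) = -8 + \left(2 + 6\right) 6 = -8 + 8 \cdot 6 = -8 + 48 = 40$)
$A{\left(c \right)} = 1$ ($A{\left(c \right)} = \frac{-2 + c}{-2 + c} = 1$)
$R{\left(P \right)} \left(A{\left(8 \right)} + \sqrt{75 + 52}\right) = 9 \left(1 + \sqrt{75 + 52}\right) = 9 \left(1 + \sqrt{127}\right) = 9 + 9 \sqrt{127}$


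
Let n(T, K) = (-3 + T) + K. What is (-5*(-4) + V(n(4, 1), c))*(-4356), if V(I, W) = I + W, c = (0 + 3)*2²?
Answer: -148104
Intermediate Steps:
n(T, K) = -3 + K + T
c = 12 (c = 3*4 = 12)
(-5*(-4) + V(n(4, 1), c))*(-4356) = (-5*(-4) + ((-3 + 1 + 4) + 12))*(-4356) = (20 + (2 + 12))*(-4356) = (20 + 14)*(-4356) = 34*(-4356) = -148104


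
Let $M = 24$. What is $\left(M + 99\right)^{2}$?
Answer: $15129$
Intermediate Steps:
$\left(M + 99\right)^{2} = \left(24 + 99\right)^{2} = 123^{2} = 15129$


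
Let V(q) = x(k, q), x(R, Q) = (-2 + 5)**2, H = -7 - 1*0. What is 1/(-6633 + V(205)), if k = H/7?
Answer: -1/6624 ≈ -0.00015097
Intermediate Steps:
H = -7 (H = -7 + 0 = -7)
k = -1 (k = -7/7 = -7*1/7 = -1)
x(R, Q) = 9 (x(R, Q) = 3**2 = 9)
V(q) = 9
1/(-6633 + V(205)) = 1/(-6633 + 9) = 1/(-6624) = -1/6624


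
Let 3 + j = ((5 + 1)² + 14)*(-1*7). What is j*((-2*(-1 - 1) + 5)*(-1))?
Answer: 3177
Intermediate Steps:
j = -353 (j = -3 + ((5 + 1)² + 14)*(-1*7) = -3 + (6² + 14)*(-7) = -3 + (36 + 14)*(-7) = -3 + 50*(-7) = -3 - 350 = -353)
j*((-2*(-1 - 1) + 5)*(-1)) = -353*(-2*(-1 - 1) + 5)*(-1) = -353*(-2*(-2) + 5)*(-1) = -353*(4 + 5)*(-1) = -3177*(-1) = -353*(-9) = 3177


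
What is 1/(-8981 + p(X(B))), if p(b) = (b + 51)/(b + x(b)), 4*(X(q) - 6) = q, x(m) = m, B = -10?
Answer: -14/125625 ≈ -0.00011144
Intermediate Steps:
X(q) = 6 + q/4
p(b) = (51 + b)/(2*b) (p(b) = (b + 51)/(b + b) = (51 + b)/((2*b)) = (51 + b)*(1/(2*b)) = (51 + b)/(2*b))
1/(-8981 + p(X(B))) = 1/(-8981 + (51 + (6 + (1/4)*(-10)))/(2*(6 + (1/4)*(-10)))) = 1/(-8981 + (51 + (6 - 5/2))/(2*(6 - 5/2))) = 1/(-8981 + (51 + 7/2)/(2*(7/2))) = 1/(-8981 + (1/2)*(2/7)*(109/2)) = 1/(-8981 + 109/14) = 1/(-125625/14) = -14/125625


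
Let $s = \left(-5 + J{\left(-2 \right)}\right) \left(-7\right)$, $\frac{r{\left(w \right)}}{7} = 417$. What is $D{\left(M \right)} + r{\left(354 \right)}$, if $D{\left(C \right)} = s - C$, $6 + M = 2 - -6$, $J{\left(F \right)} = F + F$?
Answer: $2980$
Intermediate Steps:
$J{\left(F \right)} = 2 F$
$r{\left(w \right)} = 2919$ ($r{\left(w \right)} = 7 \cdot 417 = 2919$)
$s = 63$ ($s = \left(-5 + 2 \left(-2\right)\right) \left(-7\right) = \left(-5 - 4\right) \left(-7\right) = \left(-9\right) \left(-7\right) = 63$)
$M = 2$ ($M = -6 + \left(2 - -6\right) = -6 + \left(2 + 6\right) = -6 + 8 = 2$)
$D{\left(C \right)} = 63 - C$
$D{\left(M \right)} + r{\left(354 \right)} = \left(63 - 2\right) + 2919 = 61 + 2919 = 2980$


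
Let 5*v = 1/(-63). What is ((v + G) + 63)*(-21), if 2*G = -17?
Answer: -34333/30 ≈ -1144.4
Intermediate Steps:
G = -17/2 (G = (½)*(-17) = -17/2 ≈ -8.5000)
v = -1/315 (v = (⅕)/(-63) = (⅕)*(-1/63) = -1/315 ≈ -0.0031746)
((v + G) + 63)*(-21) = ((-1/315 - 17/2) + 63)*(-21) = (-5357/630 + 63)*(-21) = (34333/630)*(-21) = -34333/30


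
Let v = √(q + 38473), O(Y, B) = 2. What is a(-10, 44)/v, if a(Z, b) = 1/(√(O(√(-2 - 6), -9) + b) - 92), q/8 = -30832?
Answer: I*√9576418/1752484494 + 2*I*√208183/38097489 ≈ 2.5719e-5*I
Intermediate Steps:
q = -246656 (q = 8*(-30832) = -246656)
v = I*√208183 (v = √(-246656 + 38473) = √(-208183) = I*√208183 ≈ 456.27*I)
a(Z, b) = 1/(-92 + √(2 + b)) (a(Z, b) = 1/(√(2 + b) - 92) = 1/(-92 + √(2 + b)))
a(-10, 44)/v = 1/((-92 + √(2 + 44))*((I*√208183))) = (-I*√208183/208183)/(-92 + √46) = -I*√208183/(208183*(-92 + √46))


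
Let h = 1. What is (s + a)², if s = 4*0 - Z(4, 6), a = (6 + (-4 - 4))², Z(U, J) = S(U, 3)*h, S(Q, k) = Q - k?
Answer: 9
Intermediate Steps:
Z(U, J) = -3 + U (Z(U, J) = (U - 1*3)*1 = (U - 3)*1 = (-3 + U)*1 = -3 + U)
a = 4 (a = (6 - 8)² = (-2)² = 4)
s = -1 (s = 4*0 - (-3 + 4) = 0 - 1*1 = 0 - 1 = -1)
(s + a)² = (-1 + 4)² = 3² = 9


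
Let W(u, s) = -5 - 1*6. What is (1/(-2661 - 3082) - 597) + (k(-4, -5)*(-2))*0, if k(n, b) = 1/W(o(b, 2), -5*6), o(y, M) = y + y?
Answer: -3428572/5743 ≈ -597.00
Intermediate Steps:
o(y, M) = 2*y
W(u, s) = -11 (W(u, s) = -5 - 6 = -11)
k(n, b) = -1/11 (k(n, b) = 1/(-11) = -1/11)
(1/(-2661 - 3082) - 597) + (k(-4, -5)*(-2))*0 = (1/(-2661 - 3082) - 597) - 1/11*(-2)*0 = (1/(-5743) - 597) + (2/11)*0 = (-1/5743 - 597) + 0 = -3428572/5743 + 0 = -3428572/5743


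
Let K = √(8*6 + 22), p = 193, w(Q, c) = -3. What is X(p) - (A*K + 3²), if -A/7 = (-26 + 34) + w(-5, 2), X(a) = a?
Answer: 184 + 35*√70 ≈ 476.83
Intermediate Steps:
A = -35 (A = -7*((-26 + 34) - 3) = -7*(8 - 3) = -7*5 = -35)
K = √70 (K = √(48 + 22) = √70 ≈ 8.3666)
X(p) - (A*K + 3²) = 193 - (-35*√70 + 3²) = 193 - (-35*√70 + 9) = 193 - (9 - 35*√70) = 193 + (-9 + 35*√70) = 184 + 35*√70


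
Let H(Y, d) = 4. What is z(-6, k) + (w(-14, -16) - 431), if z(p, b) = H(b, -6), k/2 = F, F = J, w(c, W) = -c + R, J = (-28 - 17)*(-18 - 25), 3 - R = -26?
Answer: -384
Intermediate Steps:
R = 29 (R = 3 - 1*(-26) = 3 + 26 = 29)
J = 1935 (J = -45*(-43) = 1935)
w(c, W) = 29 - c (w(c, W) = -c + 29 = 29 - c)
F = 1935
k = 3870 (k = 2*1935 = 3870)
z(p, b) = 4
z(-6, k) + (w(-14, -16) - 431) = 4 + ((29 - 1*(-14)) - 431) = 4 + ((29 + 14) - 431) = 4 + (43 - 431) = 4 - 388 = -384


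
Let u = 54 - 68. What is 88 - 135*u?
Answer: 1978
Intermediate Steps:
u = -14
88 - 135*u = 88 - 135*(-14) = 88 + 1890 = 1978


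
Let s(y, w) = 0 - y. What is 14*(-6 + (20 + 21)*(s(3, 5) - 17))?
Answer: -11564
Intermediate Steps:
s(y, w) = -y
14*(-6 + (20 + 21)*(s(3, 5) - 17)) = 14*(-6 + (20 + 21)*(-1*3 - 17)) = 14*(-6 + 41*(-3 - 17)) = 14*(-6 + 41*(-20)) = 14*(-6 - 820) = 14*(-826) = -11564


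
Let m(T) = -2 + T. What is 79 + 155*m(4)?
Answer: 389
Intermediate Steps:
79 + 155*m(4) = 79 + 155*(-2 + 4) = 79 + 155*2 = 79 + 310 = 389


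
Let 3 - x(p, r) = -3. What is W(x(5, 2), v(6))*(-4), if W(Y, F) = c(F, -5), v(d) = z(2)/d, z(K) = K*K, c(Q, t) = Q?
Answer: -8/3 ≈ -2.6667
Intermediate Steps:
x(p, r) = 6 (x(p, r) = 3 - 1*(-3) = 3 + 3 = 6)
z(K) = K²
v(d) = 4/d (v(d) = 2²/d = 4/d)
W(Y, F) = F
W(x(5, 2), v(6))*(-4) = (4/6)*(-4) = (4*(⅙))*(-4) = (⅔)*(-4) = -8/3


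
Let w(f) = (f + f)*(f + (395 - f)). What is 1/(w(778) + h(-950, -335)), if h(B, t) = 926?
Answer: 1/615546 ≈ 1.6246e-6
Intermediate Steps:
w(f) = 790*f (w(f) = (2*f)*395 = 790*f)
1/(w(778) + h(-950, -335)) = 1/(790*778 + 926) = 1/(614620 + 926) = 1/615546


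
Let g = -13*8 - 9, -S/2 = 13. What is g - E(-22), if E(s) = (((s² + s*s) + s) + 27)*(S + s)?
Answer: 46591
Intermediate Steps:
S = -26 (S = -2*13 = -26)
g = -113 (g = -104 - 9 = -113)
E(s) = (-26 + s)*(27 + s + 2*s²) (E(s) = (((s² + s*s) + s) + 27)*(-26 + s) = (((s² + s²) + s) + 27)*(-26 + s) = ((2*s² + s) + 27)*(-26 + s) = ((s + 2*s²) + 27)*(-26 + s) = (27 + s + 2*s²)*(-26 + s) = (-26 + s)*(27 + s + 2*s²))
g - E(-22) = -113 - (-702 - 22 - 51*(-22)² + 2*(-22)³) = -113 - (-702 - 22 - 51*484 + 2*(-10648)) = -113 - (-702 - 22 - 24684 - 21296) = -113 - 1*(-46704) = -113 + 46704 = 46591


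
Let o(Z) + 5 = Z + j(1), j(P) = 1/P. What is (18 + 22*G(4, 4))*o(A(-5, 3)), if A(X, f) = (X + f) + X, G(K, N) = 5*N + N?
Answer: -6006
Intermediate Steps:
G(K, N) = 6*N
A(X, f) = f + 2*X
o(Z) = -4 + Z (o(Z) = -5 + (Z + 1/1) = -5 + (Z + 1) = -5 + (1 + Z) = -4 + Z)
(18 + 22*G(4, 4))*o(A(-5, 3)) = (18 + 22*(6*4))*(-4 + (3 + 2*(-5))) = (18 + 22*24)*(-4 + (3 - 10)) = (18 + 528)*(-4 - 7) = 546*(-11) = -6006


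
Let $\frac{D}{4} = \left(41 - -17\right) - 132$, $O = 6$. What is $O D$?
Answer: $-1776$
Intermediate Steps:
$D = -296$ ($D = 4 \left(\left(41 - -17\right) - 132\right) = 4 \left(\left(41 + 17\right) - 132\right) = 4 \left(58 - 132\right) = 4 \left(-74\right) = -296$)
$O D = 6 \left(-296\right) = -1776$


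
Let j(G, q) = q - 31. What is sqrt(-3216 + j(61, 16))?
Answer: 3*I*sqrt(359) ≈ 56.842*I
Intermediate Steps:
j(G, q) = -31 + q
sqrt(-3216 + j(61, 16)) = sqrt(-3216 + (-31 + 16)) = sqrt(-3216 - 15) = sqrt(-3231) = 3*I*sqrt(359)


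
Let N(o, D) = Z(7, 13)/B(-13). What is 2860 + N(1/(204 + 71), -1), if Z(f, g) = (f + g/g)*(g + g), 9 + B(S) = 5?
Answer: 2808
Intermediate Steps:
B(S) = -4 (B(S) = -9 + 5 = -4)
Z(f, g) = 2*g*(1 + f) (Z(f, g) = (f + 1)*(2*g) = (1 + f)*(2*g) = 2*g*(1 + f))
N(o, D) = -52 (N(o, D) = (2*13*(1 + 7))/(-4) = (2*13*8)*(-¼) = 208*(-¼) = -52)
2860 + N(1/(204 + 71), -1) = 2860 - 52 = 2808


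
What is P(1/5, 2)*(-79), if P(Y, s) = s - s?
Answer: 0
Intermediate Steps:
P(Y, s) = 0
P(1/5, 2)*(-79) = 0*(-79) = 0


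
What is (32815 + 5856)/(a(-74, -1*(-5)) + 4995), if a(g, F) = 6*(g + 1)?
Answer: 38671/4557 ≈ 8.4861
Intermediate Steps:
a(g, F) = 6 + 6*g (a(g, F) = 6*(1 + g) = 6 + 6*g)
(32815 + 5856)/(a(-74, -1*(-5)) + 4995) = (32815 + 5856)/((6 + 6*(-74)) + 4995) = 38671/((6 - 444) + 4995) = 38671/(-438 + 4995) = 38671/4557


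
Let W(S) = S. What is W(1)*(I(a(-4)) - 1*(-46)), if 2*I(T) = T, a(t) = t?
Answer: 44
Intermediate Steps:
I(T) = T/2
W(1)*(I(a(-4)) - 1*(-46)) = 1*((½)*(-4) - 1*(-46)) = 1*(-2 + 46) = 1*44 = 44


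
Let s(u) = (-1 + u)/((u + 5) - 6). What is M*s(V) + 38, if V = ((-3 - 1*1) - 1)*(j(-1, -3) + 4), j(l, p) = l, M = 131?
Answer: 169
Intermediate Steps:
V = -15 (V = ((-3 - 1*1) - 1)*(-1 + 4) = ((-3 - 1) - 1)*3 = (-4 - 1)*3 = -5*3 = -15)
s(u) = 1 (s(u) = (-1 + u)/((5 + u) - 6) = (-1 + u)/(-1 + u) = 1)
M*s(V) + 38 = 131*1 + 38 = 131 + 38 = 169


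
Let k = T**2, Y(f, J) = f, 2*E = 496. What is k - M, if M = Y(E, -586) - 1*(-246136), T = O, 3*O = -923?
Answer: -1365527/9 ≈ -1.5173e+5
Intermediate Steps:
E = 248 (E = (1/2)*496 = 248)
O = -923/3 (O = (1/3)*(-923) = -923/3 ≈ -307.67)
T = -923/3 ≈ -307.67
M = 246384 (M = 248 - 1*(-246136) = 248 + 246136 = 246384)
k = 851929/9 (k = (-923/3)**2 = 851929/9 ≈ 94659.)
k - M = 851929/9 - 1*246384 = 851929/9 - 246384 = -1365527/9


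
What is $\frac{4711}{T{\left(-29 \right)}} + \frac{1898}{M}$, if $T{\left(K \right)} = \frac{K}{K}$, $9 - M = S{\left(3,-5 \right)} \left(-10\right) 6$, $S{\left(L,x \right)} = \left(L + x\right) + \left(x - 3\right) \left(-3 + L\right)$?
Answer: $\frac{521023}{111} \approx 4693.9$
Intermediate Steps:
$S{\left(L,x \right)} = L + x + \left(-3 + L\right) \left(-3 + x\right)$ ($S{\left(L,x \right)} = \left(L + x\right) + \left(-3 + x\right) \left(-3 + L\right) = \left(L + x\right) + \left(-3 + L\right) \left(-3 + x\right) = L + x + \left(-3 + L\right) \left(-3 + x\right)$)
$M = -111$ ($M = 9 - \left(9 - 6 - -10 + 3 \left(-5\right)\right) \left(-10\right) 6 = 9 - \left(9 - 6 + 10 - 15\right) \left(-10\right) 6 = 9 - \left(-2\right) \left(-10\right) 6 = 9 - 20 \cdot 6 = 9 - 120 = -111$)
$T{\left(K \right)} = 1$
$\frac{4711}{T{\left(-29 \right)}} + \frac{1898}{M} = \frac{4711}{1} + \frac{1898}{-111} = 4711 \cdot 1 + 1898 \left(- \frac{1}{111}\right) = 4711 - \frac{1898}{111} = \frac{521023}{111}$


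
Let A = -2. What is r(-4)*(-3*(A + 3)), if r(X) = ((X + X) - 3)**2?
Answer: -363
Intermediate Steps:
r(X) = (-3 + 2*X)**2 (r(X) = (2*X - 3)**2 = (-3 + 2*X)**2)
r(-4)*(-3*(A + 3)) = (-3 + 2*(-4))**2*(-3*(-2 + 3)) = (-3 - 8)**2*(-3*1) = (-11)**2*(-3) = 121*(-3) = -363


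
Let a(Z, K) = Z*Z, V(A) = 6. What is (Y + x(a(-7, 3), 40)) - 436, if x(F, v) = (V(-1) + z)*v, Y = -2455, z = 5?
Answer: -2451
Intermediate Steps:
a(Z, K) = Z²
x(F, v) = 11*v (x(F, v) = (6 + 5)*v = 11*v)
(Y + x(a(-7, 3), 40)) - 436 = (-2455 + 11*40) - 436 = (-2455 + 440) - 436 = -2015 - 436 = -2451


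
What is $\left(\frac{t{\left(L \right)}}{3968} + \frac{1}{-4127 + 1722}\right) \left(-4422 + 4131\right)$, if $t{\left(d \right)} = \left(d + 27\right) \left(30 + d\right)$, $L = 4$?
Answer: $- \frac{11878911}{153920} \approx -77.176$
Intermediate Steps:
$t{\left(d \right)} = \left(27 + d\right) \left(30 + d\right)$
$\left(\frac{t{\left(L \right)}}{3968} + \frac{1}{-4127 + 1722}\right) \left(-4422 + 4131\right) = \left(\frac{810 + 4^{2} + 57 \cdot 4}{3968} + \frac{1}{-4127 + 1722}\right) \left(-4422 + 4131\right) = \left(\left(810 + 16 + 228\right) \frac{1}{3968} + \frac{1}{-2405}\right) \left(-291\right) = \left(1054 \cdot \frac{1}{3968} - \frac{1}{2405}\right) \left(-291\right) = \left(\frac{17}{64} - \frac{1}{2405}\right) \left(-291\right) = \frac{40821}{153920} \left(-291\right) = - \frac{11878911}{153920}$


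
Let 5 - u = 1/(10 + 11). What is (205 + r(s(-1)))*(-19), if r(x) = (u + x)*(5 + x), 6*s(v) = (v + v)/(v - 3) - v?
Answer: -70623/16 ≈ -4413.9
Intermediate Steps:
u = 104/21 (u = 5 - 1/(10 + 11) = 5 - 1/21 = 104/21 ≈ 4.9524)
s(v) = -v/6 + v/(3*(-3 + v)) (s(v) = ((v + v)/(v - 3) - v)/6 = ((2*v)/(-3 + v) - v)/6 = (2*v/(-3 + v) - v)/6 = (-v + 2*v/(-3 + v))/6 = -v/6 + v/(3*(-3 + v)))
r(x) = (5 + x)*(104/21 + x) (r(x) = (104/21 + x)*(5 + x) = (5 + x)*(104/21 + x))
(205 + r(s(-1)))*(-19) = (205 + (520/21 + ((⅙)*(-1)*(5 - 1*(-1))/(-3 - 1))² + 209*((⅙)*(-1)*(5 - 1*(-1))/(-3 - 1))/21))*(-19) = (205 + (520/21 + ((⅙)*(-1)*(5 + 1)/(-4))² + 209*((⅙)*(-1)*(5 + 1)/(-4))/21))*(-19) = (205 + (520/21 + ((⅙)*(-1)*(-¼)*6)² + 209*((⅙)*(-1)*(-¼)*6)/21))*(-19) = (205 + (520/21 + (¼)² + (209/21)*(¼)))*(-19) = (205 + (520/21 + 1/16 + 209/84))*(-19) = (205 + 437/16)*(-19) = (3717/16)*(-19) = -70623/16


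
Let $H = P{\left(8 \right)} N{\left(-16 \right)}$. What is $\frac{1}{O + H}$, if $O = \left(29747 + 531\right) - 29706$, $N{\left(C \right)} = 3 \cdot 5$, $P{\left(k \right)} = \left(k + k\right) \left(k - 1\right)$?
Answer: $\frac{1}{2252} \approx 0.00044405$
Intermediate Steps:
$P{\left(k \right)} = 2 k \left(-1 + k\right)$
$N{\left(C \right)} = 15$
$O = 572$ ($O = 30278 - 29706 = 572$)
$H = 1680$ ($H = 2 \cdot 8 \left(-1 + 8\right) 15 = 2 \cdot 8 \cdot 7 \cdot 15 = 112 \cdot 15 = 1680$)
$\frac{1}{O + H} = \frac{1}{572 + 1680} = \frac{1}{2252}$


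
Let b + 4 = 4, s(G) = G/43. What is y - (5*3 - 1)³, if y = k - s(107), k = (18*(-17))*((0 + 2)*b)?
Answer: -118099/43 ≈ -2746.5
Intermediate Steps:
s(G) = G/43 (s(G) = G*(1/43) = G/43)
b = 0 (b = -4 + 4 = 0)
k = 0 (k = (18*(-17))*((0 + 2)*0) = -612*0 = -306*0 = 0)
y = -107/43 (y = 0 - 107/43 = -107/43 ≈ -2.4884)
y - (5*3 - 1)³ = -107/43 - (5*3 - 1)³ = -107/43 - (15 - 1)³ = -107/43 - 1*14³ = -107/43 - 1*2744 = -107/43 - 2744 = -118099/43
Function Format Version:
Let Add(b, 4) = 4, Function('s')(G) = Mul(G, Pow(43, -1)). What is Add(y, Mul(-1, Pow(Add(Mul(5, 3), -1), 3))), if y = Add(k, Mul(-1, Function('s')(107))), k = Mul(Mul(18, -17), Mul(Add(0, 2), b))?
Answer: Rational(-118099, 43) ≈ -2746.5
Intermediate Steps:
Function('s')(G) = Mul(Rational(1, 43), G) (Function('s')(G) = Mul(G, Rational(1, 43)) = Mul(Rational(1, 43), G))
b = 0 (b = Add(-4, 4) = 0)
k = 0 (k = Mul(Mul(18, -17), Mul(Add(0, 2), 0)) = Mul(-306, Mul(2, 0)) = Mul(-306, 0) = 0)
y = Rational(-107, 43) (y = Add(0, Mul(-1, Mul(Rational(1, 43), 107))) = Add(0, Mul(-1, Rational(107, 43))) = Add(0, Rational(-107, 43)) = Rational(-107, 43) ≈ -2.4884)
Add(y, Mul(-1, Pow(Add(Mul(5, 3), -1), 3))) = Add(Rational(-107, 43), Mul(-1, Pow(Add(Mul(5, 3), -1), 3))) = Add(Rational(-107, 43), Mul(-1, Pow(Add(15, -1), 3))) = Add(Rational(-107, 43), Mul(-1, Pow(14, 3))) = Add(Rational(-107, 43), Mul(-1, 2744)) = Add(Rational(-107, 43), -2744) = Rational(-118099, 43)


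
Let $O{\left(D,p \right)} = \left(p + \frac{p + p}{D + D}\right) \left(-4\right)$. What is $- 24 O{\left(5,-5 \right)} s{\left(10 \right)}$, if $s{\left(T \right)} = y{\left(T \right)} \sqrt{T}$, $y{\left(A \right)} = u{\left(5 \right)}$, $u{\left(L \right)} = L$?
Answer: $- 2880 \sqrt{10} \approx -9107.4$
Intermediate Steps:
$y{\left(A \right)} = 5$
$O{\left(D,p \right)} = - 4 p - \frac{4 p}{D}$ ($O{\left(D,p \right)} = \left(p + \frac{2 p}{2 D}\right) \left(-4\right) = \left(p + 2 p \frac{1}{2 D}\right) \left(-4\right) = \left(p + \frac{p}{D}\right) \left(-4\right) = - 4 p - \frac{4 p}{D}$)
$s{\left(T \right)} = 5 \sqrt{T}$
$- 24 O{\left(5,-5 \right)} s{\left(10 \right)} = - 24 \left(\left(-4\right) \left(-5\right) \frac{1}{5} \left(1 + 5\right)\right) 5 \sqrt{10} = - 24 \left(\left(-4\right) \left(-5\right) \frac{1}{5} \cdot 6\right) 5 \sqrt{10} = \left(-24\right) 24 \cdot 5 \sqrt{10} = - 576 \cdot 5 \sqrt{10} = - 2880 \sqrt{10}$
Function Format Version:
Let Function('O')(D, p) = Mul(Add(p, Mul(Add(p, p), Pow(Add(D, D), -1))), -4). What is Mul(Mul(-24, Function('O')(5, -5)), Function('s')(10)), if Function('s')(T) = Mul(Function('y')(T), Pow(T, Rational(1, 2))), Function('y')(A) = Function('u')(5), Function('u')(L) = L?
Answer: Mul(-2880, Pow(10, Rational(1, 2))) ≈ -9107.4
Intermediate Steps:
Function('y')(A) = 5
Function('O')(D, p) = Add(Mul(-4, p), Mul(-4, p, Pow(D, -1))) (Function('O')(D, p) = Mul(Add(p, Mul(Mul(2, p), Pow(Mul(2, D), -1))), -4) = Mul(Add(p, Mul(Mul(2, p), Mul(Rational(1, 2), Pow(D, -1)))), -4) = Mul(Add(p, Mul(p, Pow(D, -1))), -4) = Add(Mul(-4, p), Mul(-4, p, Pow(D, -1))))
Function('s')(T) = Mul(5, Pow(T, Rational(1, 2)))
Mul(Mul(-24, Function('O')(5, -5)), Function('s')(10)) = Mul(Mul(-24, Mul(-4, -5, Pow(5, -1), Add(1, 5))), Mul(5, Pow(10, Rational(1, 2)))) = Mul(Mul(-24, Mul(-4, -5, Rational(1, 5), 6)), Mul(5, Pow(10, Rational(1, 2)))) = Mul(Mul(-24, 24), Mul(5, Pow(10, Rational(1, 2)))) = Mul(-576, Mul(5, Pow(10, Rational(1, 2)))) = Mul(-2880, Pow(10, Rational(1, 2)))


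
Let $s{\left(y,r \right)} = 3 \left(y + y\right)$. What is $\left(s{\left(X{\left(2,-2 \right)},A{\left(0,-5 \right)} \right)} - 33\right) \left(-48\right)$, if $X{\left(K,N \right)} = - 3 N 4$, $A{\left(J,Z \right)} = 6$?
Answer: $-5328$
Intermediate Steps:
$X{\left(K,N \right)} = - 12 N$
$s{\left(y,r \right)} = 6 y$ ($s{\left(y,r \right)} = 3 \cdot 2 y = 6 y$)
$\left(s{\left(X{\left(2,-2 \right)},A{\left(0,-5 \right)} \right)} - 33\right) \left(-48\right) = \left(6 \left(\left(-12\right) \left(-2\right)\right) - 33\right) \left(-48\right) = \left(6 \cdot 24 - 33\right) \left(-48\right) = \left(144 - 33\right) \left(-48\right) = 111 \left(-48\right) = -5328$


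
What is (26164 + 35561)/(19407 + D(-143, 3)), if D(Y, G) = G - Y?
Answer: 61725/19553 ≈ 3.1568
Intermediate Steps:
(26164 + 35561)/(19407 + D(-143, 3)) = (26164 + 35561)/(19407 + (3 - 1*(-143))) = 61725/(19407 + (3 + 143)) = 61725/(19407 + 146) = 61725/19553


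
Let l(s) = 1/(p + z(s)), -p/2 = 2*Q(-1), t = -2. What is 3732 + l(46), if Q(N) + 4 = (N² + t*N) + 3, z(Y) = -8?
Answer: 59711/16 ≈ 3731.9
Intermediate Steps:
Q(N) = -1 + N² - 2*N (Q(N) = -4 + ((N² - 2*N) + 3) = -4 + (3 + N² - 2*N) = -1 + N² - 2*N)
p = -8 (p = -4*(-1 + (-1)² - 2*(-1)) = -4*(-1 + 1 + 2) = -4*2 = -2*4 = -8)
l(s) = -1/16 (l(s) = 1/(-8 - 8) = 1/(-16) = -1/16)
3732 + l(46) = 3732 - 1/16 = 59711/16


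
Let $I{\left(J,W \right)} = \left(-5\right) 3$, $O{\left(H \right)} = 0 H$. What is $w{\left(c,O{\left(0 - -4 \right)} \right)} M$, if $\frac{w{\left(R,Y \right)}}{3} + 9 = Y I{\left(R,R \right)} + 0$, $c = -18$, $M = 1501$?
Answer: $-40527$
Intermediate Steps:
$O{\left(H \right)} = 0$
$I{\left(J,W \right)} = -15$
$w{\left(R,Y \right)} = -27 - 45 Y$ ($w{\left(R,Y \right)} = -27 + 3 \left(Y \left(-15\right) + 0\right) = -27 + 3 \left(- 15 Y + 0\right) = -27 + 3 \left(- 15 Y\right) = -27 - 45 Y$)
$w{\left(c,O{\left(0 - -4 \right)} \right)} M = \left(-27 - 0\right) 1501 = \left(-27 + 0\right) 1501 = \left(-27\right) 1501 = -40527$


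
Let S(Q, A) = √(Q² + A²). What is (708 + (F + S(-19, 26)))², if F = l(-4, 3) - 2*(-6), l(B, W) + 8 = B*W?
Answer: (700 + √1037)² ≈ 5.3612e+5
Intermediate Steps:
l(B, W) = -8 + B*W
S(Q, A) = √(A² + Q²)
F = -8 (F = (-8 - 4*3) - 2*(-6) = (-8 - 12) + 12 = -20 + 12 = -8)
(708 + (F + S(-19, 26)))² = (708 + (-8 + √(26² + (-19)²)))² = (708 + (-8 + √(676 + 361)))² = (708 + (-8 + √1037))² = (700 + √1037)²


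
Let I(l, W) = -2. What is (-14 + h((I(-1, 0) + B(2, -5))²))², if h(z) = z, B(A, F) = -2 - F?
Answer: 169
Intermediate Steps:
(-14 + h((I(-1, 0) + B(2, -5))²))² = (-14 + (-2 + (-2 - 1*(-5)))²)² = (-14 + (-2 + (-2 + 5))²)² = (-14 + (-2 + 3)²)² = (-14 + 1²)² = (-14 + 1)² = (-13)² = 169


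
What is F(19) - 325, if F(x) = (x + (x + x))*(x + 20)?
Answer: 1898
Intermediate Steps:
F(x) = 3*x*(20 + x) (F(x) = (x + 2*x)*(20 + x) = (3*x)*(20 + x) = 3*x*(20 + x))
F(19) - 325 = 3*19*(20 + 19) - 325 = 3*19*39 - 325 = 2223 - 325 = 1898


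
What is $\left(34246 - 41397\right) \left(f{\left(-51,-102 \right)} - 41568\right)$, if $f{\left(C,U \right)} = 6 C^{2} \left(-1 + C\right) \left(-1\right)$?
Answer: $-5505869544$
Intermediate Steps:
$f{\left(C,U \right)} = - 6 C^{2} \left(-1 + C\right)$ ($f{\left(C,U \right)} = 6 C^{2} \left(-1 + C\right) \left(-1\right) = - 6 C^{2} \left(-1 + C\right)$)
$\left(34246 - 41397\right) \left(f{\left(-51,-102 \right)} - 41568\right) = \left(34246 - 41397\right) \left(6 \left(-51\right)^{2} \left(1 - -51\right) - 41568\right) = - 7151 \left(6 \cdot 2601 \left(1 + 51\right) - 41568\right) = - 7151 \left(6 \cdot 2601 \cdot 52 - 41568\right) = - 7151 \left(811512 - 41568\right) = \left(-7151\right) 769944 = -5505869544$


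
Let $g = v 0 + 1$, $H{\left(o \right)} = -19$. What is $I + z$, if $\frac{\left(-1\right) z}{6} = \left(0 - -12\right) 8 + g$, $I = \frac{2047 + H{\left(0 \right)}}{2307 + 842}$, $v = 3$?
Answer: $- \frac{1830690}{3149} \approx -581.36$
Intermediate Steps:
$I = \frac{2028}{3149}$ ($I = \frac{2047 - 19}{2307 + 842} = \frac{2028}{3149} \approx 0.64401$)
$g = 1$ ($g = 3 \cdot 0 + 1 = 0 + 1 = 1$)
$z = -582$ ($z = - 6 \left(\left(0 - -12\right) 8 + 1\right) = - 6 \left(\left(0 + 12\right) 8 + 1\right) = - 6 \left(12 \cdot 8 + 1\right) = - 6 \left(96 + 1\right) = \left(-6\right) 97 = -582$)
$I + z = \frac{2028}{3149} - 582 = - \frac{1830690}{3149}$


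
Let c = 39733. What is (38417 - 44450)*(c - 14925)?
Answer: -149666664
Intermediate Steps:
(38417 - 44450)*(c - 14925) = (38417 - 44450)*(39733 - 14925) = -6033*24808 = -149666664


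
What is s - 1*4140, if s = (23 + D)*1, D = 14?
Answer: -4103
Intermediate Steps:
s = 37 (s = (23 + 14)*1 = 37*1 = 37)
s - 1*4140 = 37 - 1*4140 = 37 - 4140 = -4103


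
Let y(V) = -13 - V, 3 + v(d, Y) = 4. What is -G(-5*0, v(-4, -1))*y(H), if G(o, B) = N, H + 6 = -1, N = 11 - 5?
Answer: 36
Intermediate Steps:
v(d, Y) = 1 (v(d, Y) = -3 + 4 = 1)
N = 6
H = -7 (H = -6 - 1 = -7)
G(o, B) = 6
-G(-5*0, v(-4, -1))*y(H) = -6*(-13 - 1*(-7)) = -6*(-13 + 7) = -6*(-6) = -1*(-36) = 36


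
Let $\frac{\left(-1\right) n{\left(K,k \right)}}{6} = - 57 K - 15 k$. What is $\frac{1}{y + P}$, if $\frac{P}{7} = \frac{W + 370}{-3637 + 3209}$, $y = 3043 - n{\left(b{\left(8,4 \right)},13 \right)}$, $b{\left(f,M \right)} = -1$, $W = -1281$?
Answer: $\frac{428}{954397} \approx 0.00044845$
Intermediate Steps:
$n{\left(K,k \right)} = 90 k + 342 K$ ($n{\left(K,k \right)} = - 6 \left(- 57 K - 15 k\right) = 90 k + 342 K$)
$y = 2215$ ($y = 3043 - \left(90 \cdot 13 + 342 \left(-1\right)\right) = 3043 - \left(1170 - 342\right) = 3043 - 828 = 2215$)
$P = \frac{6377}{428}$ ($P = 7 \frac{-1281 + 370}{-3637 + 3209} = 7 \left(- \frac{911}{-428}\right) = 7 \left(\left(-911\right) \left(- \frac{1}{428}\right)\right) = 7 \cdot \frac{911}{428} = \frac{6377}{428} \approx 14.9$)
$\frac{1}{y + P} = \frac{1}{2215 + \frac{6377}{428}} = \frac{1}{\frac{954397}{428}} = \frac{428}{954397}$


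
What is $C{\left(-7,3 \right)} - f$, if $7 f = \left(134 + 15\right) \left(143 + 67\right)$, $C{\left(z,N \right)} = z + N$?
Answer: $-4474$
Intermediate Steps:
$C{\left(z,N \right)} = N + z$
$f = 4470$ ($f = \frac{\left(134 + 15\right) \left(143 + 67\right)}{7} = \frac{149 \cdot 210}{7} = \frac{1}{7} \cdot 31290 = 4470$)
$C{\left(-7,3 \right)} - f = \left(3 - 7\right) - 4470 = -4 - 4470 = -4474$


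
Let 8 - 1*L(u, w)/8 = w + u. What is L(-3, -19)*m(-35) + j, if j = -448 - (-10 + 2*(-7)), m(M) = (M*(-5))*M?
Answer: -1470424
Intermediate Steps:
m(M) = -5*M**2 (m(M) = (-5*M)*M = -5*M**2)
L(u, w) = 64 - 8*u - 8*w (L(u, w) = 64 - 8*(w + u) = 64 - 8*(u + w) = 64 + (-8*u - 8*w) = 64 - 8*u - 8*w)
j = -424 (j = -448 - (-10 - 14) = -448 - 1*(-24) = -448 + 24 = -424)
L(-3, -19)*m(-35) + j = (64 - 8*(-3) - 8*(-19))*(-5*(-35)**2) - 424 = (64 + 24 + 152)*(-5*1225) - 424 = 240*(-6125) - 424 = -1470000 - 424 = -1470424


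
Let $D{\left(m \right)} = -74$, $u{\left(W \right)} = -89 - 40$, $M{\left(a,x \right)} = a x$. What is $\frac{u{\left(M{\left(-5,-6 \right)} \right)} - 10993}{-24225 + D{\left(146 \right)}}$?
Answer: $\frac{11122}{24299} \approx 0.45771$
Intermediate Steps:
$u{\left(W \right)} = -129$ ($u{\left(W \right)} = -89 - 40 = -129$)
$\frac{u{\left(M{\left(-5,-6 \right)} \right)} - 10993}{-24225 + D{\left(146 \right)}} = \frac{-129 - 10993}{-24225 - 74} = - \frac{11122}{-24299} = \left(-11122\right) \left(- \frac{1}{24299}\right) = \frac{11122}{24299}$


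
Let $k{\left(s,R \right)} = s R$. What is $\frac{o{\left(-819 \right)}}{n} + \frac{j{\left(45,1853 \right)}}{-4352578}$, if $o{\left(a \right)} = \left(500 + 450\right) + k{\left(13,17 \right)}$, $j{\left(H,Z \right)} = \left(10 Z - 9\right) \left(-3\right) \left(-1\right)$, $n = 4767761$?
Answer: $- \frac{259814235605}{20752051637858} \approx -0.01252$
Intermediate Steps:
$k{\left(s,R \right)} = R s$
$j{\left(H,Z \right)} = -27 + 30 Z$ ($j{\left(H,Z \right)} = \left(-9 + 10 Z\right) \left(-3\right) \left(-1\right) = \left(27 - 30 Z\right) \left(-1\right) = -27 + 30 Z$)
$o{\left(a \right)} = 1171$ ($o{\left(a \right)} = \left(500 + 450\right) + 17 \cdot 13 = 950 + 221 = 1171$)
$\frac{o{\left(-819 \right)}}{n} + \frac{j{\left(45,1853 \right)}}{-4352578} = \frac{1171}{4767761} + \frac{-27 + 30 \cdot 1853}{-4352578} = 1171 \cdot \frac{1}{4767761} + \left(-27 + 55590\right) \left(- \frac{1}{4352578}\right) = \frac{1171}{4767761} + 55563 \left(- \frac{1}{4352578}\right) = \frac{1171}{4767761} - \frac{55563}{4352578} = - \frac{259814235605}{20752051637858}$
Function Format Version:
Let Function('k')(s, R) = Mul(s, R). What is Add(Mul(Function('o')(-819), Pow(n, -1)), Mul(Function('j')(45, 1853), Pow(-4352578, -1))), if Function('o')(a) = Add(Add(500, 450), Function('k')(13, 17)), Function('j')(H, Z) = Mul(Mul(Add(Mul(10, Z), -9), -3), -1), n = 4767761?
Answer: Rational(-259814235605, 20752051637858) ≈ -0.012520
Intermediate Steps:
Function('k')(s, R) = Mul(R, s)
Function('j')(H, Z) = Add(-27, Mul(30, Z)) (Function('j')(H, Z) = Mul(Mul(Add(-9, Mul(10, Z)), -3), -1) = Mul(Add(27, Mul(-30, Z)), -1) = Add(-27, Mul(30, Z)))
Function('o')(a) = 1171 (Function('o')(a) = Add(Add(500, 450), Mul(17, 13)) = Add(950, 221) = 1171)
Add(Mul(Function('o')(-819), Pow(n, -1)), Mul(Function('j')(45, 1853), Pow(-4352578, -1))) = Add(Mul(1171, Pow(4767761, -1)), Mul(Add(-27, Mul(30, 1853)), Pow(-4352578, -1))) = Add(Mul(1171, Rational(1, 4767761)), Mul(Add(-27, 55590), Rational(-1, 4352578))) = Add(Rational(1171, 4767761), Mul(55563, Rational(-1, 4352578))) = Add(Rational(1171, 4767761), Rational(-55563, 4352578)) = Rational(-259814235605, 20752051637858)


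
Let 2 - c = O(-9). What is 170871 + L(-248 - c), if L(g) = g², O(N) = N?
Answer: 237952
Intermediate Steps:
c = 11 (c = 2 - 1*(-9) = 2 + 9 = 11)
170871 + L(-248 - c) = 170871 + (-248 - 1*11)² = 170871 + (-248 - 11)² = 170871 + (-259)² = 170871 + 67081 = 237952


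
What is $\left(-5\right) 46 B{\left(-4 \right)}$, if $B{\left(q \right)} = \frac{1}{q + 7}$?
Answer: $- \frac{230}{3} \approx -76.667$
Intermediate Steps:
$B{\left(q \right)} = \frac{1}{7 + q}$
$\left(-5\right) 46 B{\left(-4 \right)} = \frac{\left(-5\right) 46}{7 - 4} = - \frac{230}{3}$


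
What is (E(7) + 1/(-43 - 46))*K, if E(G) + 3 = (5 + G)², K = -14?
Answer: -175672/89 ≈ -1973.8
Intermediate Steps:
E(G) = -3 + (5 + G)²
(E(7) + 1/(-43 - 46))*K = ((-3 + (5 + 7)²) + 1/(-43 - 46))*(-14) = ((-3 + 12²) + 1/(-89))*(-14) = ((-3 + 144) - 1/89)*(-14) = (141 - 1/89)*(-14) = (12548/89)*(-14) = -175672/89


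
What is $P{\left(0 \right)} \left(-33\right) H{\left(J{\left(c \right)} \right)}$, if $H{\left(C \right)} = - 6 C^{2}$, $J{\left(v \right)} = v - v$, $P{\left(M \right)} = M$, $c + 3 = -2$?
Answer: $0$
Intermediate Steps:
$c = -5$ ($c = -3 - 2 = -5$)
$J{\left(v \right)} = 0$
$P{\left(0 \right)} \left(-33\right) H{\left(J{\left(c \right)} \right)} = 0 \left(-33\right) \left(- 6 \cdot 0^{2}\right) = 0 \left(\left(-6\right) 0\right) = 0 \cdot 0 = 0$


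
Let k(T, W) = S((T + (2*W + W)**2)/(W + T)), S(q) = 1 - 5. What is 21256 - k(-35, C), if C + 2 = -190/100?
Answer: 21260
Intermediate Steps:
C = -39/10 (C = -2 - 190/100 = -2 - 190*1/100 = -2 - 19/10 = -39/10 ≈ -3.9000)
S(q) = -4
k(T, W) = -4
21256 - k(-35, C) = 21256 - 1*(-4) = 21256 + 4 = 21260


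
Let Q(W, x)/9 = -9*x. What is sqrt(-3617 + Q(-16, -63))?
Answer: sqrt(1486) ≈ 38.549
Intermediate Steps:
Q(W, x) = -81*x (Q(W, x) = 9*(-9*x) = -81*x)
sqrt(-3617 + Q(-16, -63)) = sqrt(-3617 - 81*(-63)) = sqrt(-3617 + 5103) = sqrt(1486)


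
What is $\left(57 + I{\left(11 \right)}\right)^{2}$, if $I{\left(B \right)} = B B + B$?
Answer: $35721$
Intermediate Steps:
$I{\left(B \right)} = B + B^{2}$ ($I{\left(B \right)} = B^{2} + B = B + B^{2}$)
$\left(57 + I{\left(11 \right)}\right)^{2} = \left(57 + 11 \left(1 + 11\right)\right)^{2} = \left(57 + 11 \cdot 12\right)^{2} = \left(57 + 132\right)^{2} = 189^{2} = 35721$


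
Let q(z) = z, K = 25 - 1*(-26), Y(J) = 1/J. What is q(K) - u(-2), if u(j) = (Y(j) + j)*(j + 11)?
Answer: 147/2 ≈ 73.500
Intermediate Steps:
K = 51 (K = 25 + 26 = 51)
u(j) = (11 + j)*(j + 1/j) (u(j) = (1/j + j)*(j + 11) = (j + 1/j)*(11 + j) = (11 + j)*(j + 1/j))
q(K) - u(-2) = 51 - (1 + (-2)**2 + 11*(-2) + 11/(-2)) = 51 - (1 + 4 - 22 + 11*(-1/2)) = 51 - (1 + 4 - 22 - 11/2) = 51 - 1*(-45/2) = 51 + 45/2 = 147/2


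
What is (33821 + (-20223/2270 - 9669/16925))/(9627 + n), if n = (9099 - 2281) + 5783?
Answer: 259806028369/170798840600 ≈ 1.5211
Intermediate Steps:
n = 12601 (n = 6818 + 5783 = 12601)
(33821 + (-20223/2270 - 9669/16925))/(9627 + n) = (33821 + (-20223/2270 - 9669/16925))/(9627 + 12601) = (33821 + (-20223*1/2270 - 9669*1/16925))/22228 = (33821 + (-20223/2270 - 9669/16925))*(1/22228) = (33821 - 72844581/7683950)*(1/22228) = (259806028369/7683950)*(1/22228) = 259806028369/170798840600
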